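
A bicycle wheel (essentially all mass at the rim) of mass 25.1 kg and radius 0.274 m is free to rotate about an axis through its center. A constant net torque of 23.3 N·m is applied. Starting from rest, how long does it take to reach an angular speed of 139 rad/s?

I = MR² = (25.1)(0.274)² = 1.884 kg·m².
α = τ/I = 23.3/1.884 = 12.36 rad/s².
ω = αt ⇒ t = ω/α = 139/12.36 = 11.24 s.

t ≈ 11.2 s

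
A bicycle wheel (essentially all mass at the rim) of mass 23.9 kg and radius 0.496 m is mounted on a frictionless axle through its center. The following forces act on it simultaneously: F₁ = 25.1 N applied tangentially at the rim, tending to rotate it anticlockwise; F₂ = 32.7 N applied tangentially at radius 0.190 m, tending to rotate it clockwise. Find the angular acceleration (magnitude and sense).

I = MR² = (23.9)(0.496)² = 5.880 kg·m².
Taking anticlockwise as positive: τ₁ = +(25.1)(0.496) = +12.45 N·m; τ₂ = −(32.7)(0.190) = −6.213 N·m.
Net torque τ = 6.237 N·m.
α = τ/I = 6.237/5.880 = 1.061 rad/s².

α ≈ 1.06 rad/s², anticlockwise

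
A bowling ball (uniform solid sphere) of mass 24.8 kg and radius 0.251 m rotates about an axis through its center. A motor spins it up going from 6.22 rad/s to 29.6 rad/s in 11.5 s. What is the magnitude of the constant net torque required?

I = (2/5)MR² = (2/5)(24.8)(0.251)² = 0.6250 kg·m².
α = Δω/Δt = (29.6 − 6.22)/11.5 = 2.033 rad/s².
τ = Iα = (0.6250)(2.033) = 1.271 N·m.

τ ≈ 1.27 N·m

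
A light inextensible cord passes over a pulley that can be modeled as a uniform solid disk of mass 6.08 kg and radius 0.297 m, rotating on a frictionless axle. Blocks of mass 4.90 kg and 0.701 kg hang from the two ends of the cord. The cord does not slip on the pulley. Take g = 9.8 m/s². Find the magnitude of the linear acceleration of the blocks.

a ≈ 4.76 m/s²

I = ½MR² = (1/2)(6.08)(0.297)² = 0.2682 kg·m².
Heavier block: m₁g − T₁ = m₁a. Lighter block: T₂ − m₂g = m₂a.
Pulley: (T₁ − T₂)R = Iα = I(a/R), so T₁ − T₂ = (I/R²)a = (1/2)M_p a = 3.040·a.
Adding the three: (m₁ − m₂)g = (m₁ + m₂ + 3.040)a, so a = (4.90 − 0.701)(9.8)/(4.90 + 0.701 + 3.040) = 4.762 m/s².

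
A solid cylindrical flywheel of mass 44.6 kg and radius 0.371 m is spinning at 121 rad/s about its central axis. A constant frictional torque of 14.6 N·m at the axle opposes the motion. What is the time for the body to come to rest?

t ≈ 25.4 s

I = ½MR² = (1/2)(44.6)(0.371)² = 3.069 kg·m².
The net torque has magnitude 14.6 N·m, opposing ω.
|α| = τ/I = 14.60/3.069 = 4.757 rad/s² (deceleration).
0 = ω₀ − |α|t ⇒ t = ω₀/|α| = 121/4.757 = 25.44 s.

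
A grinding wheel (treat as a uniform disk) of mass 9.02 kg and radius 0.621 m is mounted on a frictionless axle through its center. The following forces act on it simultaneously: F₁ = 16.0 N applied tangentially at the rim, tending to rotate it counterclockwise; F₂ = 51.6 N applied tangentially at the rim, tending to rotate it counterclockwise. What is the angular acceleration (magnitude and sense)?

I = ½MR² = (1/2)(9.02)(0.621)² = 1.739 kg·m².
Taking counterclockwise as positive: τ₁ = +(16.0)(0.621) = +9.936 N·m; τ₂ = +(51.6)(0.621) = +32.04 N·m.
Net torque τ = 41.98 N·m.
α = τ/I = 41.98/1.739 = 24.14 rad/s².

α ≈ 24.1 rad/s², counterclockwise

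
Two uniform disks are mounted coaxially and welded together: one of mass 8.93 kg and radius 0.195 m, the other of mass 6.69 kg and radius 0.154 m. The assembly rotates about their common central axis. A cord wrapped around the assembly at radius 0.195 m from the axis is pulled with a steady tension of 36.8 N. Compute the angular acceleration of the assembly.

I = ½M₁R₁² + ½M₂R₂² = ½(8.93)(0.195)² + ½(6.69)(0.154)² = 0.2491 kg·m².
τ = F r = (36.8)(0.195) = 7.176 N·m.
α = τ/I = 7.176/0.2491 = 28.81 rad/s².

α ≈ 28.8 rad/s²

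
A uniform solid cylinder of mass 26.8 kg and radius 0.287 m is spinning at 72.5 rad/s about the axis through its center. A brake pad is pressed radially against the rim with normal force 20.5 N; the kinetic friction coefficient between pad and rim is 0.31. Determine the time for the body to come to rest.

I = ½MR² = (1/2)(26.8)(0.287)² = 1.104 kg·m².
Friction force f = μN = (0.31)(20.5) = 6.355 N at the rim; torque magnitude τ = fR = 1.824 N·m, opposing ω.
|α| = τ/I = 1.824/1.104 = 1.652 rad/s² (deceleration).
0 = ω₀ − |α|t ⇒ t = ω₀/|α| = 72.5/1.652 = 43.87 s.

t ≈ 43.9 s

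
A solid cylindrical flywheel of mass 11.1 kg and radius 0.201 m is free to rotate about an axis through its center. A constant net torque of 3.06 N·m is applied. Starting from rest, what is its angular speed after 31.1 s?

ω ≈ 424 rad/s

I = ½MR² = (1/2)(11.1)(0.201)² = 0.2242 kg·m².
α = τ/I = 3.06/0.2242 = 13.65 rad/s².
ω = ω₀ + αt = 0 + (13.65)(31.1) = 424.4 rad/s.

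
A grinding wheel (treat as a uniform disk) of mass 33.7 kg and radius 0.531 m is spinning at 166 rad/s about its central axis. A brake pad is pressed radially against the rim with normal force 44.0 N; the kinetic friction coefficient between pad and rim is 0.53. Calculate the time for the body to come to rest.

I = ½MR² = (1/2)(33.7)(0.531)² = 4.751 kg·m².
Friction force f = μN = (0.53)(44.0) = 23.32 N at the rim; torque magnitude τ = fR = 12.38 N·m, opposing ω.
|α| = τ/I = 12.38/4.751 = 2.606 rad/s² (deceleration).
0 = ω₀ − |α|t ⇒ t = ω₀/|α| = 166/2.606 = 63.69 s.

t ≈ 63.7 s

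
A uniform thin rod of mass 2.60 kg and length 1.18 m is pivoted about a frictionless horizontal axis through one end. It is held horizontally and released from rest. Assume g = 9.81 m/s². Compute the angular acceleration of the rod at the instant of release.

About the pivot, I = (1/3)ML² = (1/3)(2.60)(1.18)² = 1.207 kg·m².
The weight acts at the center, a distance L/2 = 0.5900 m from the pivot; τ = Mg(L/2) = 15.05 N·m.
α = τ/I = 15.05/1.207 = 12.47 rad/s².

α ≈ 12.5 rad/s²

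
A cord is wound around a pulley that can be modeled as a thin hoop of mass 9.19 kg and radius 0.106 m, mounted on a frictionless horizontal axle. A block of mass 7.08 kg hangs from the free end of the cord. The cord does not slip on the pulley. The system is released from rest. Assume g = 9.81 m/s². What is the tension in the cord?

I = MR² = (9.19)(0.106)² = 0.1033 kg·m².
Block: mg − T = ma. Pulley: TR = Iα. No-slip: a = αR, so T = (I/R²)a = 9.190·a.
Then mg = (m + 9.190)a, so a = (7.08)(9.81)/(7.08 + 9.190) = 4.269 m/s².
T = 9.190·a = 39.23 N.

T ≈ 39.2 N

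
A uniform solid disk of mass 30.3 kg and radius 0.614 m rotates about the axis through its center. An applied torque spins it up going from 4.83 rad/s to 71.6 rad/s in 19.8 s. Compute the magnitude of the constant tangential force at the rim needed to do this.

I = ½MR² = (1/2)(30.3)(0.614)² = 5.711 kg·m².
α = Δω/Δt = (71.6 − 4.83)/19.8 = 3.372 rad/s².
The required torque is τ = Iα = (5.711)(3.372) = 19.26 N·m.
A tangential force at the rim gives τ = FR, so F = τ/R = 19.26/0.614 = 31.37 N.

F ≈ 31.4 N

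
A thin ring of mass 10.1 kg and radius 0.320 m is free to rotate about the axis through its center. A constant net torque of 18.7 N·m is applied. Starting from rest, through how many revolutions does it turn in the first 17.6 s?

I = MR² = (10.1)(0.320)² = 1.034 kg·m².
α = τ/I = 18.7/1.034 = 18.08 rad/s².
θ = ½αt² = ½(18.08)(17.6)² = 2800 rad.
Revolutions = θ/(2π) = 445.7.

≈ 446 revolutions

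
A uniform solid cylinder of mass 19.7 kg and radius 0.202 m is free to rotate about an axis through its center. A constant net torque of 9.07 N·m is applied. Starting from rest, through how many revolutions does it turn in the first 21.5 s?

I = ½MR² = (1/2)(19.7)(0.202)² = 0.4019 kg·m².
α = τ/I = 9.07/0.4019 = 22.57 rad/s².
θ = ½αt² = ½(22.57)(21.5)² = 5216 rad.
Revolutions = θ/(2π) = 830.1.

≈ 830 revolutions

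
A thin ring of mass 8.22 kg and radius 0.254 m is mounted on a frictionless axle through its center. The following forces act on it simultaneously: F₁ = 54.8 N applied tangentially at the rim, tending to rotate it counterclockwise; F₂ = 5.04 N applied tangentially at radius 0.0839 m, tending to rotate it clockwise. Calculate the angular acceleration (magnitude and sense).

I = MR² = (8.22)(0.254)² = 0.5303 kg·m².
Taking counterclockwise as positive: τ₁ = +(54.8)(0.254) = +13.92 N·m; τ₂ = −(5.04)(0.0839) = −0.4229 N·m.
Net torque τ = 13.50 N·m.
α = τ/I = 13.50/0.5303 = 25.45 rad/s².

α ≈ 25.4 rad/s², counterclockwise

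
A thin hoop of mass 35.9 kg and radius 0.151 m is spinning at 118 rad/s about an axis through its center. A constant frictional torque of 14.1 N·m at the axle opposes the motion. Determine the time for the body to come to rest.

I = MR² = (35.9)(0.151)² = 0.8186 kg·m².
The net torque has magnitude 14.1 N·m, opposing ω.
|α| = τ/I = 14.10/0.8186 = 17.23 rad/s² (deceleration).
0 = ω₀ − |α|t ⇒ t = ω₀/|α| = 118/17.23 = 6.850 s.

t ≈ 6.85 s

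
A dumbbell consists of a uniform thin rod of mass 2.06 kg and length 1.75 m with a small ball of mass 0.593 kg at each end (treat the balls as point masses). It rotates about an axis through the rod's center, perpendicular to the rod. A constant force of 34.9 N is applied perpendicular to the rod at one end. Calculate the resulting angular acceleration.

α ≈ 21.3 rad/s²

I_rod = (1/12)ML² = (1/12)(2.06)(1.75)² = 0.5257 kg·m².
I_balls = 2·m·(L/2)² = 2(0.593)(0.8750)² = 0.9080 kg·m².
Total I = 1.434 kg·m².
τ = F·(L/2) = (34.9)(0.875) = 30.54 N·m.
α = τ/I = 30.54/1.434 = 21.30 rad/s².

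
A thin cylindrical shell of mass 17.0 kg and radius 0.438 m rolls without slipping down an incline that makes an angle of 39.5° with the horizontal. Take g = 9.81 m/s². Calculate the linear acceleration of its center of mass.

Translation along the incline: Mg sinθ − f = Ma.
Rotation about the center: fR = Iα with I = MR². No-slip gives a = αR, so f = (I/R²)a = M a.
Substituting: Mg sinθ = (1 + 1.000)Ma, so a = g sinθ/(1 + 1.000) = (9.81) sin 39.5° / 2.000 = 3.120 m/s².

a ≈ 3.12 m/s²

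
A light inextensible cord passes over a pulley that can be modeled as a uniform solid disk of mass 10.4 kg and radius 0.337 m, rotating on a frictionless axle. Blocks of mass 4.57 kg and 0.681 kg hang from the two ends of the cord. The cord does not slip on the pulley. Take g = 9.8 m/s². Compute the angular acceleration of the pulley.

I = ½MR² = (1/2)(10.4)(0.337)² = 0.5906 kg·m².
Heavier block: m₁g − T₁ = m₁a. Lighter block: T₂ − m₂g = m₂a.
Pulley: (T₁ − T₂)R = Iα = I(a/R), so T₁ − T₂ = (I/R²)a = (1/2)M_p a = 5.200·a.
Adding the three: (m₁ − m₂)g = (m₁ + m₂ + 5.200)a, so a = (4.57 − 0.681)(9.8)/(4.57 + 0.681 + 5.200) = 3.647 m/s².
α = a/R = 3.647/0.337 = 10.82 rad/s².

α ≈ 10.8 rad/s²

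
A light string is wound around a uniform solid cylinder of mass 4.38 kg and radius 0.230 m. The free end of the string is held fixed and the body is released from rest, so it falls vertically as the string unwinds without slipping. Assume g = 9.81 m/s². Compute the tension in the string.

Translation: Mg − T = Ma. Rotation about the center: TR = Iα with I = ½MR².
With a = αR: T = (I/R²)a = (1/2)M a, so Mg = (1 + 0.5000)Ma.
a = g/(1 + 0.5000) = 9.81/1.500 = 6.540 m/s².
T = 0.5000·M·a = (0.5000)(4.38)(6.540) = 14.32 N.

T ≈ 14.3 N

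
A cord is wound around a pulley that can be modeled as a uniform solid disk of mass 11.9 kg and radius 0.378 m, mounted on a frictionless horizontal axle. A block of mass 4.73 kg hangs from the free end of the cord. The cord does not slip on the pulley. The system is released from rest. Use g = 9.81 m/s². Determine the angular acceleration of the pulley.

α ≈ 11.5 rad/s²

I = ½MR² = (1/2)(11.9)(0.378)² = 0.8502 kg·m².
Block: mg − T = ma. Pulley: TR = Iα. No-slip: a = αR, so T = (I/R²)a = 5.950·a.
Then mg = (m + 5.950)a, so a = (4.73)(9.81)/(4.73 + 5.950) = 4.345 m/s².
α = a/R = 4.345/0.378 = 11.49 rad/s².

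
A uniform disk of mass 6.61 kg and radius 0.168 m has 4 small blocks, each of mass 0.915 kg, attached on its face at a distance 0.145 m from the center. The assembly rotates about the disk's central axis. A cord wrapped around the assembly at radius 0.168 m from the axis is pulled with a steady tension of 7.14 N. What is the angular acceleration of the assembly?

α ≈ 7.05 rad/s²

I_disk = ½MR² = ½(6.61)(0.168)² = 0.09328 kg·m².
I_blocks = 4·m·r² = 4(0.915)(0.145)² = 0.07695 kg·m².
Total I = 0.1702 kg·m².
τ = F r = (7.14)(0.168) = 1.200 N·m.
α = τ/I = 1.200/0.1702 = 7.046 rad/s².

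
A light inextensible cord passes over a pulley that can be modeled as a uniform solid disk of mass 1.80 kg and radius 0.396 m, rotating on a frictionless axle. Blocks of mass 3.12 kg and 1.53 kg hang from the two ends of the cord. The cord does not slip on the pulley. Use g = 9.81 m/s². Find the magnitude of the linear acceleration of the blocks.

I = ½MR² = (1/2)(1.80)(0.396)² = 0.1411 kg·m².
Heavier block: m₁g − T₁ = m₁a. Lighter block: T₂ − m₂g = m₂a.
Pulley: (T₁ − T₂)R = Iα = I(a/R), so T₁ − T₂ = (I/R²)a = (1/2)M_p a = 0.9000·a.
Adding the three: (m₁ − m₂)g = (m₁ + m₂ + 0.9000)a, so a = (3.12 − 1.53)(9.81)/(3.12 + 1.53 + 0.9000) = 2.810 m/s².

a ≈ 2.81 m/s²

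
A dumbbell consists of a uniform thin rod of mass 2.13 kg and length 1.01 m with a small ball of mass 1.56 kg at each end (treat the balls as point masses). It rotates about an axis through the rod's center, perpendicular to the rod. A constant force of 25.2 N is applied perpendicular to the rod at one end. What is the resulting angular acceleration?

I_rod = (1/12)ML² = (1/12)(2.13)(1.01)² = 0.1811 kg·m².
I_balls = 2·m·(L/2)² = 2(1.56)(0.5050)² = 0.7957 kg·m².
Total I = 0.9767 kg·m².
τ = F·(L/2) = (25.2)(0.505) = 12.73 N·m.
α = τ/I = 12.73/0.9767 = 13.03 rad/s².

α ≈ 13.0 rad/s²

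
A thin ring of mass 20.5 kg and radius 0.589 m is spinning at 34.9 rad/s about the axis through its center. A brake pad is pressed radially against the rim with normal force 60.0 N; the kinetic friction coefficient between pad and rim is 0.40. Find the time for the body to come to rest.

t ≈ 17.6 s

I = MR² = (20.5)(0.589)² = 7.112 kg·m².
Friction force f = μN = (0.40)(60.0) = 24.00 N at the rim; torque magnitude τ = fR = 14.14 N·m, opposing ω.
|α| = τ/I = 14.14/7.112 = 1.988 rad/s² (deceleration).
0 = ω₀ − |α|t ⇒ t = ω₀/|α| = 34.9/1.988 = 17.56 s.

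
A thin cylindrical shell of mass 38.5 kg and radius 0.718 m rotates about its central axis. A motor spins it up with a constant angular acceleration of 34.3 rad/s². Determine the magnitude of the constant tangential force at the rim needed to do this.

F ≈ 948 N

I = MR² = (38.5)(0.718)² = 19.85 kg·m².
The required torque is τ = Iα = (19.85)(34.30) = 680.8 N·m.
A tangential force at the rim gives τ = FR, so F = τ/R = 680.8/0.718 = 948.2 N.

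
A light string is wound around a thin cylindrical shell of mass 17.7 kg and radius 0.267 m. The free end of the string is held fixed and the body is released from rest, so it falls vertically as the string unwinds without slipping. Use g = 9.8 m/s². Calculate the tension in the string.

T ≈ 86.7 N

Translation: Mg − T = Ma. Rotation about the center: TR = Iα with I = MR².
With a = αR: T = (I/R²)a = M a, so Mg = (1 + 1.000)Ma.
a = g/(1 + 1.000) = 9.8/2.000 = 4.900 m/s².
T = 1.000·M·a = (1.000)(17.7)(4.900) = 86.73 N.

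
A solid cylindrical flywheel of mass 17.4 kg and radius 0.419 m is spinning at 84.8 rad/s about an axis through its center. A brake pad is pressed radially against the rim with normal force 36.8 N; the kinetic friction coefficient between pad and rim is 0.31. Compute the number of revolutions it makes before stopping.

≈ 183 revolutions

I = ½MR² = (1/2)(17.4)(0.419)² = 1.527 kg·m².
Friction force f = μN = (0.31)(36.8) = 11.41 N at the rim; torque magnitude τ = fR = 4.780 N·m, opposing ω.
|α| = τ/I = 4.780/1.527 = 3.130 rad/s² (deceleration).
ω² = ω₀² − 2|α|θ with ω = 0 ⇒ θ = ω₀²/(2|α|) = 1149 rad = 182.9 rev.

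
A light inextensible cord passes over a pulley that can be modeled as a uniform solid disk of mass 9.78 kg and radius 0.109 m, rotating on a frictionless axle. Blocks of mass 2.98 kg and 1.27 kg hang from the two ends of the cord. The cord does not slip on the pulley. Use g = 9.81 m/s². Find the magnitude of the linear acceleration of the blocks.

I = ½MR² = (1/2)(9.78)(0.109)² = 0.05810 kg·m².
Heavier block: m₁g − T₁ = m₁a. Lighter block: T₂ − m₂g = m₂a.
Pulley: (T₁ − T₂)R = Iα = I(a/R), so T₁ − T₂ = (I/R²)a = (1/2)M_p a = 4.890·a.
Adding the three: (m₁ − m₂)g = (m₁ + m₂ + 4.890)a, so a = (2.98 − 1.27)(9.81)/(2.98 + 1.27 + 4.890) = 1.835 m/s².

a ≈ 1.84 m/s²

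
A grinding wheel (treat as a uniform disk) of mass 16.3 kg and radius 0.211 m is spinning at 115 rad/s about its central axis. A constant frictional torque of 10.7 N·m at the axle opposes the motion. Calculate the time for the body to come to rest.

t ≈ 3.90 s

I = ½MR² = (1/2)(16.3)(0.211)² = 0.3628 kg·m².
The net torque has magnitude 10.7 N·m, opposing ω.
|α| = τ/I = 10.70/0.3628 = 29.49 rad/s² (deceleration).
0 = ω₀ − |α|t ⇒ t = ω₀/|α| = 115/29.49 = 3.900 s.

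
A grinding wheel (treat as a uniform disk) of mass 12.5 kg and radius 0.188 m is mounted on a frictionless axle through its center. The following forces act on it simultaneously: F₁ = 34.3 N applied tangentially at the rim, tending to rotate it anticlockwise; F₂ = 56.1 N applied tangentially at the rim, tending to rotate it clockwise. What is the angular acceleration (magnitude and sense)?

I = ½MR² = (1/2)(12.5)(0.188)² = 0.2209 kg·m².
Taking anticlockwise as positive: τ₁ = +(34.3)(0.188) = +6.448 N·m; τ₂ = −(56.1)(0.188) = −10.55 N·m.
Net torque τ = -4.098 N·m.
α = τ/I = -4.098/0.2209 = -18.55 rad/s².

α ≈ 18.6 rad/s², clockwise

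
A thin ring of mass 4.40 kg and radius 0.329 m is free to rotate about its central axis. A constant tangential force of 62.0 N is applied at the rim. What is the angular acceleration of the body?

α ≈ 42.8 rad/s²

I = MR² = (4.40)(0.329)² = 0.4763 kg·m².
τ = F R = (62.0)(0.329) = 20.40 N·m.
Newton's second law for rotation, τ = Iα, gives α = τ/I = 20.40/0.4763 = 42.83 rad/s².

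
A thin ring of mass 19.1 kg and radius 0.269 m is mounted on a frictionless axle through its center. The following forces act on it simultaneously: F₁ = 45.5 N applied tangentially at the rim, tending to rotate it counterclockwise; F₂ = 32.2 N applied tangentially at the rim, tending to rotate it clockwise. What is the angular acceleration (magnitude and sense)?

α ≈ 2.59 rad/s², counterclockwise

I = MR² = (19.1)(0.269)² = 1.382 kg·m².
Taking counterclockwise as positive: τ₁ = +(45.5)(0.269) = +12.24 N·m; τ₂ = −(32.2)(0.269) = −8.662 N·m.
Net torque τ = 3.578 N·m.
α = τ/I = 3.578/1.382 = 2.589 rad/s².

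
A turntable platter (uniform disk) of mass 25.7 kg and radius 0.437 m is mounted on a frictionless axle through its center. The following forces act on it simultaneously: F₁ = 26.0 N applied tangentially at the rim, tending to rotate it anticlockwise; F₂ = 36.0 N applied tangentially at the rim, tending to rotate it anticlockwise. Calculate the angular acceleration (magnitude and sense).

I = ½MR² = (1/2)(25.7)(0.437)² = 2.454 kg·m².
Taking anticlockwise as positive: τ₁ = +(26.0)(0.437) = +11.36 N·m; τ₂ = +(36.0)(0.437) = +15.73 N·m.
Net torque τ = 27.09 N·m.
α = τ/I = 27.09/2.454 = 11.04 rad/s².

α ≈ 11.0 rad/s², anticlockwise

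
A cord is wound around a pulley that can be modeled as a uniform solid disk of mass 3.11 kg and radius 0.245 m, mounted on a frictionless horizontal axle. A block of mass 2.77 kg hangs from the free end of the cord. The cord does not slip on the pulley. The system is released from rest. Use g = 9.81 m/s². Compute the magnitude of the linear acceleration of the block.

I = ½MR² = (1/2)(3.11)(0.245)² = 0.09334 kg·m².
Block: mg − T = ma. Pulley: TR = Iα. No-slip: a = αR, so T = (I/R²)a = 1.555·a.
Then mg = (m + 1.555)a, so a = (2.77)(9.81)/(2.77 + 1.555) = 6.283 m/s².

a ≈ 6.28 m/s²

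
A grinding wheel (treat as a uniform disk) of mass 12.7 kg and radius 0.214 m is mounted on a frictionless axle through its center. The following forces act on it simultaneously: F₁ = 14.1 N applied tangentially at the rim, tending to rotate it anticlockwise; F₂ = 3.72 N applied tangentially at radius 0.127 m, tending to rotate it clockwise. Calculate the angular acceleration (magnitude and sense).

α ≈ 8.75 rad/s², anticlockwise

I = ½MR² = (1/2)(12.7)(0.214)² = 0.2908 kg·m².
Taking anticlockwise as positive: τ₁ = +(14.1)(0.214) = +3.017 N·m; τ₂ = −(3.72)(0.127) = −0.4724 N·m.
Net torque τ = 2.545 N·m.
α = τ/I = 2.545/0.2908 = 8.751 rad/s².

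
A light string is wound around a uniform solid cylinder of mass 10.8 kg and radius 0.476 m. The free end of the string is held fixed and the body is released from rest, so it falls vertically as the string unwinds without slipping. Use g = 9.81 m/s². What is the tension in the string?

Translation: Mg − T = Ma. Rotation about the center: TR = Iα with I = ½MR².
With a = αR: T = (I/R²)a = (1/2)M a, so Mg = (1 + 0.5000)Ma.
a = g/(1 + 0.5000) = 9.81/1.500 = 6.540 m/s².
T = 0.5000·M·a = (0.5000)(10.8)(6.540) = 35.32 N.

T ≈ 35.3 N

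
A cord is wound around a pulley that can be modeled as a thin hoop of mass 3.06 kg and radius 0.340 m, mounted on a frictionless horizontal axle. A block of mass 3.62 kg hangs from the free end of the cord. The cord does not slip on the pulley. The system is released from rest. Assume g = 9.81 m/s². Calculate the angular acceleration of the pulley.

I = MR² = (3.06)(0.340)² = 0.3537 kg·m².
Block: mg − T = ma. Pulley: TR = Iα. No-slip: a = αR, so T = (I/R²)a = 3.060·a.
Then mg = (m + 3.060)a, so a = (3.62)(9.81)/(3.62 + 3.060) = 5.316 m/s².
α = a/R = 5.316/0.340 = 15.64 rad/s².

α ≈ 15.6 rad/s²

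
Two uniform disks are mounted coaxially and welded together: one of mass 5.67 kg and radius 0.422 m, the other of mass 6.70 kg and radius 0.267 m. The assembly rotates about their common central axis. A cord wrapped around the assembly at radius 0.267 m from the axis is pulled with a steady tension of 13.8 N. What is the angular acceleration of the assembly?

I = ½M₁R₁² + ½M₂R₂² = ½(5.67)(0.422)² + ½(6.70)(0.267)² = 0.7437 kg·m².
τ = F r = (13.8)(0.267) = 3.685 N·m.
α = τ/I = 3.685/0.7437 = 4.955 rad/s².

α ≈ 4.95 rad/s²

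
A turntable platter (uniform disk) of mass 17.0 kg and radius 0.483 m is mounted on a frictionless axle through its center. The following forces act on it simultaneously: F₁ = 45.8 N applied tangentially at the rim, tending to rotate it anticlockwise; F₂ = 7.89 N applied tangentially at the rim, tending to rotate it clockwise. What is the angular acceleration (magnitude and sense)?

α ≈ 9.23 rad/s², anticlockwise

I = ½MR² = (1/2)(17.0)(0.483)² = 1.983 kg·m².
Taking anticlockwise as positive: τ₁ = +(45.8)(0.483) = +22.12 N·m; τ₂ = −(7.89)(0.483) = −3.811 N·m.
Net torque τ = 18.31 N·m.
α = τ/I = 18.31/1.983 = 9.234 rad/s².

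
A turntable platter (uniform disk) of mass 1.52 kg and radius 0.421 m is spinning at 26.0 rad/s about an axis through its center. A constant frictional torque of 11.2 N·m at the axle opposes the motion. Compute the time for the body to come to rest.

t ≈ 0.313 s

I = ½MR² = (1/2)(1.52)(0.421)² = 0.1347 kg·m².
The net torque has magnitude 11.2 N·m, opposing ω.
|α| = τ/I = 11.20/0.1347 = 83.15 rad/s² (deceleration).
0 = ω₀ − |α|t ⇒ t = ω₀/|α| = 26.0/83.15 = 0.3127 s.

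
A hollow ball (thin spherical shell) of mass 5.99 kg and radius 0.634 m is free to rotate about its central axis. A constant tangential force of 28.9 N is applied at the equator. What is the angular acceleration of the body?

α ≈ 11.4 rad/s²

I = (2/3)MR² = (2/3)(5.99)(0.634)² = 1.605 kg·m².
τ = F R = (28.9)(0.634) = 18.32 N·m.
From τ = Iα: α = 18.32/1.605 = 11.41 rad/s².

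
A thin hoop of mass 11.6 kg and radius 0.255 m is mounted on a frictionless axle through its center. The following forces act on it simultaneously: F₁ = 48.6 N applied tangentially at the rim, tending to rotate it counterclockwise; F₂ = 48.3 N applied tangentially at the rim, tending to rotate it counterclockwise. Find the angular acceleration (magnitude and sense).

I = MR² = (11.6)(0.255)² = 0.7543 kg·m².
Taking counterclockwise as positive: τ₁ = +(48.6)(0.255) = +12.39 N·m; τ₂ = +(48.3)(0.255) = +12.32 N·m.
Net torque τ = 24.71 N·m.
α = τ/I = 24.71/0.7543 = 32.76 rad/s².

α ≈ 32.8 rad/s², counterclockwise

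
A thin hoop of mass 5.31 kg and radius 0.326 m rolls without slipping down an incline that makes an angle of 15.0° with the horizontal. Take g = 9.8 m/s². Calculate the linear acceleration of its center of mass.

Translation along the incline: Mg sinθ − f = Ma.
Rotation about the center: fR = Iα with I = MR². No-slip gives a = αR, so f = (I/R²)a = M a.
Substituting: Mg sinθ = (1 + 1.000)Ma, so a = g sinθ/(1 + 1.000) = (9.8) sin 15.0° / 2.000 = 1.268 m/s².

a ≈ 1.27 m/s²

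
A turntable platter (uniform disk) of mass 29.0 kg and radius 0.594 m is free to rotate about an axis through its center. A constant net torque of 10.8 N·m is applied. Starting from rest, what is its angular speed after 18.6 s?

I = ½MR² = (1/2)(29.0)(0.594)² = 5.116 kg·m².
α = τ/I = 10.8/5.116 = 2.111 rad/s².
ω = ω₀ + αt = 0 + (2.111)(18.6) = 39.26 rad/s.

ω ≈ 39.3 rad/s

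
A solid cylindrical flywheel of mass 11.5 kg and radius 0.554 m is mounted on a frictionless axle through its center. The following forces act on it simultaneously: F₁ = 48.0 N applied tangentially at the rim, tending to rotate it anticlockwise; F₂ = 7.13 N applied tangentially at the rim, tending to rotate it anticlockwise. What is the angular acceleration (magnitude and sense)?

I = ½MR² = (1/2)(11.5)(0.554)² = 1.765 kg·m².
Taking anticlockwise as positive: τ₁ = +(48.0)(0.554) = +26.59 N·m; τ₂ = +(7.13)(0.554) = +3.950 N·m.
Net torque τ = 30.54 N·m.
α = τ/I = 30.54/1.765 = 17.31 rad/s².

α ≈ 17.3 rad/s², anticlockwise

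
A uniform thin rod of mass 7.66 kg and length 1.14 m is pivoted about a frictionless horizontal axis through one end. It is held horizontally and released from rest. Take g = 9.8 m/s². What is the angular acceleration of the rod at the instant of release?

α ≈ 12.9 rad/s²

About the pivot, I = (1/3)ML² = (1/3)(7.66)(1.14)² = 3.318 kg·m².
The weight acts at the center, a distance L/2 = 0.5700 m from the pivot; τ = Mg(L/2) = 42.79 N·m.
α = τ/I = 42.79/3.318 = 12.89 rad/s².
(Equivalently α = (3g/(2L)) = 12.89 rad/s².)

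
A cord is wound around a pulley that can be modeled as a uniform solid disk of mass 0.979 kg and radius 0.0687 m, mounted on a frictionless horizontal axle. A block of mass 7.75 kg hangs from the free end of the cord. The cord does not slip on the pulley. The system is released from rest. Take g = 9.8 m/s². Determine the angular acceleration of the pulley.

I = ½MR² = (1/2)(0.979)(0.0687)² = 0.002310 kg·m².
Block: mg − T = ma. Pulley: TR = Iα. No-slip: a = αR, so T = (I/R²)a = 0.4895·a.
Then mg = (m + 0.4895)a, so a = (7.75)(9.8)/(7.75 + 0.4895) = 9.218 m/s².
α = a/R = 9.218/0.0687 = 134.2 rad/s².

α ≈ 134 rad/s²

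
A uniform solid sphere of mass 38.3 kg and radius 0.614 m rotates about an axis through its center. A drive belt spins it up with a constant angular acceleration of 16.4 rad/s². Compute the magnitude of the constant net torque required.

τ ≈ 94.7 N·m

I = (2/5)MR² = (2/5)(38.3)(0.614)² = 5.776 kg·m².
τ = Iα = (5.776)(16.40) = 94.72 N·m.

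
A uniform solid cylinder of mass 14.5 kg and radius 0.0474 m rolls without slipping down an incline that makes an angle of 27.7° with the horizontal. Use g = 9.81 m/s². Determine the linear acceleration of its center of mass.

Translation along the incline: Mg sinθ − f = Ma.
Rotation about the center: fR = Iα with I = ½MR². No-slip gives a = αR, so f = (I/R²)a = (1/2)M a.
Substituting: Mg sinθ = (1 + 0.5000)Ma, so a = g sinθ/(1 + 0.5000) = (9.81) sin 27.7° / 1.500 = 3.040 m/s².

a ≈ 3.04 m/s²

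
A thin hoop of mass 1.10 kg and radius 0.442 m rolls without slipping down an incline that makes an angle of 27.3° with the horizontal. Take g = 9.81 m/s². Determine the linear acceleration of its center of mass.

a ≈ 2.25 m/s²

Translation along the incline: Mg sinθ − f = Ma.
Rotation about the center: fR = Iα with I = MR². No-slip gives a = αR, so f = (I/R²)a = M a.
Substituting: Mg sinθ = (1 + 1.000)Ma, so a = g sinθ/(1 + 1.000) = (9.81) sin 27.3° / 2.000 = 2.250 m/s².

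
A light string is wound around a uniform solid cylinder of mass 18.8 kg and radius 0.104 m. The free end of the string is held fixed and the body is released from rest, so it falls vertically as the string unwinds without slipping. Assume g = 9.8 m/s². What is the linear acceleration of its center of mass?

Translation: Mg − T = Ma. Rotation about the center: TR = Iα with I = ½MR².
With a = αR: T = (I/R²)a = (1/2)M a, so Mg = (1 + 0.5000)Ma.
a = g/(1 + 0.5000) = 9.8/1.500 = 6.533 m/s².

a ≈ 6.53 m/s²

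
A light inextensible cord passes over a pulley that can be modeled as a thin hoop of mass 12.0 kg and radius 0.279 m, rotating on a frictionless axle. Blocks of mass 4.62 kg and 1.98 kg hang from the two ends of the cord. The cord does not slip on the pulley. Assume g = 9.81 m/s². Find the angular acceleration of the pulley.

α ≈ 4.99 rad/s²

I = MR² = (12.0)(0.279)² = 0.9341 kg·m².
Heavier block: m₁g − T₁ = m₁a. Lighter block: T₂ − m₂g = m₂a.
Pulley: (T₁ − T₂)R = Iα = I(a/R), so T₁ − T₂ = (I/R²)a = 1·M_p a = 12.00·a.
Adding the three: (m₁ − m₂)g = (m₁ + m₂ + 12.00)a, so a = (4.62 − 1.98)(9.81)/(4.62 + 1.98 + 12.00) = 1.392 m/s².
α = a/R = 1.392/0.279 = 4.991 rad/s².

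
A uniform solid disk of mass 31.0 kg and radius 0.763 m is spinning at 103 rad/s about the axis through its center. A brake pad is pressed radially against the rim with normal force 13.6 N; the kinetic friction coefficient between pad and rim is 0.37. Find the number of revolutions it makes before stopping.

I = ½MR² = (1/2)(31.0)(0.763)² = 9.024 kg·m².
Friction force f = μN = (0.37)(13.6) = 5.032 N at the rim; torque magnitude τ = fR = 3.839 N·m, opposing ω.
|α| = τ/I = 3.839/9.024 = 0.4255 rad/s² (deceleration).
ω² = ω₀² − 2|α|θ with ω = 0 ⇒ θ = ω₀²/(2|α|) = 12470 rad = 1984 rev.

≈ 1980 revolutions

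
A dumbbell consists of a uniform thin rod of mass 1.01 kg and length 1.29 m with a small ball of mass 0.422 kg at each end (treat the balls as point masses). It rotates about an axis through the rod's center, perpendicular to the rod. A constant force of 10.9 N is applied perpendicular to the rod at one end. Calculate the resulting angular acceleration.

α ≈ 14.3 rad/s²

I_rod = (1/12)ML² = (1/12)(1.01)(1.29)² = 0.1401 kg·m².
I_balls = 2·m·(L/2)² = 2(0.422)(0.6450)² = 0.3511 kg·m².
Total I = 0.4912 kg·m².
τ = F·(L/2) = (10.9)(0.645) = 7.031 N·m.
α = τ/I = 7.031/0.4912 = 14.31 rad/s².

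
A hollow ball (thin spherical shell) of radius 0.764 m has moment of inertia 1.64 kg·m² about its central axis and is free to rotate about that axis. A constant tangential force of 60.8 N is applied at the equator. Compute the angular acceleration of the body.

τ = F R = (60.8)(0.764) = 46.45 N·m.
From τ = Iα: α = 46.45/1.640 = 28.32 rad/s².

α ≈ 28.3 rad/s²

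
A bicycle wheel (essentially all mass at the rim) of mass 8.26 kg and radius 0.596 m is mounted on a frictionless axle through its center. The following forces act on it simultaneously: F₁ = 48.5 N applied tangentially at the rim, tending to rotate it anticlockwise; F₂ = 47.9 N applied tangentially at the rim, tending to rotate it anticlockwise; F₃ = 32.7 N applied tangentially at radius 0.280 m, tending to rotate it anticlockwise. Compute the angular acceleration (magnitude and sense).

I = MR² = (8.26)(0.596)² = 2.934 kg·m².
Taking anticlockwise as positive: τ₁ = +(48.5)(0.596) = +28.91 N·m; τ₂ = +(47.9)(0.596) = +28.55 N·m; τ₃ = +(32.7)(0.280) = +9.156 N·m.
Net torque τ = 66.61 N·m.
α = τ/I = 66.61/2.934 = 22.70 rad/s².

α ≈ 22.7 rad/s², anticlockwise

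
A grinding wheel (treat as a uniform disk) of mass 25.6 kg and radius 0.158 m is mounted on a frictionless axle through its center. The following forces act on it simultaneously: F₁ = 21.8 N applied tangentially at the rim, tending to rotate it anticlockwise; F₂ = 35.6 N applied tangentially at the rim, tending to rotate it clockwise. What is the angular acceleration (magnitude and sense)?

α ≈ 6.82 rad/s², clockwise

I = ½MR² = (1/2)(25.6)(0.158)² = 0.3195 kg·m².
Taking anticlockwise as positive: τ₁ = +(21.8)(0.158) = +3.444 N·m; τ₂ = −(35.6)(0.158) = −5.625 N·m.
Net torque τ = -2.180 N·m.
α = τ/I = -2.180/0.3195 = -6.824 rad/s².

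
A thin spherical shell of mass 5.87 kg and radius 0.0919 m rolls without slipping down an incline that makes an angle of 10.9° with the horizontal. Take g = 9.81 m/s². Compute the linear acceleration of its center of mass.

a ≈ 1.11 m/s²

Translation along the incline: Mg sinθ − f = Ma.
Rotation about the center: fR = Iα with I = (2/3)MR². No-slip gives a = αR, so f = (I/R²)a = (2/3)M a.
Substituting: Mg sinθ = (1 + 0.6667)Ma, so a = g sinθ/(1 + 0.6667) = (9.81) sin 10.9° / 1.667 = 1.113 m/s².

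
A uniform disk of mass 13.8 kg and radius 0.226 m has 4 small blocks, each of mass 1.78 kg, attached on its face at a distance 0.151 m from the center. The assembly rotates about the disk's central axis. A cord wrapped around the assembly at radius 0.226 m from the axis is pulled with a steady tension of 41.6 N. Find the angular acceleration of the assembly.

I_disk = ½MR² = ½(13.8)(0.226)² = 0.3524 kg·m².
I_blocks = 4·m·r² = 4(1.78)(0.151)² = 0.1623 kg·m².
Total I = 0.5148 kg·m².
τ = F r = (41.6)(0.226) = 9.402 N·m.
α = τ/I = 9.402/0.5148 = 18.26 rad/s².

α ≈ 18.3 rad/s²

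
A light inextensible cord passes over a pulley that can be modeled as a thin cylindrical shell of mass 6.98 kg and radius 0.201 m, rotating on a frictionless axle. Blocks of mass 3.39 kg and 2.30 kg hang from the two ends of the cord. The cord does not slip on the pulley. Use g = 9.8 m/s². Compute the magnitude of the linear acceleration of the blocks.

I = MR² = (6.98)(0.201)² = 0.2820 kg·m².
Heavier block: m₁g − T₁ = m₁a. Lighter block: T₂ − m₂g = m₂a.
Pulley: (T₁ − T₂)R = Iα = I(a/R), so T₁ − T₂ = (I/R²)a = 1·M_p a = 6.980·a.
Adding the three: (m₁ − m₂)g = (m₁ + m₂ + 6.980)a, so a = (3.39 − 2.30)(9.8)/(3.39 + 2.30 + 6.980) = 0.8431 m/s².

a ≈ 0.843 m/s²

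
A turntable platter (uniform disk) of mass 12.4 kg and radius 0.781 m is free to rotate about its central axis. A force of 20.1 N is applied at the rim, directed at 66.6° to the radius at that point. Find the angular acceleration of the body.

I = ½MR² = (1/2)(12.4)(0.781)² = 3.782 kg·m².
Only the tangential component produces torque: τ = F R sinθ = (20.1)(0.781) sin 66.6° = 14.41 N·m.
From τ = Iα: α = 14.41/3.782 = 3.810 rad/s².

α ≈ 3.81 rad/s²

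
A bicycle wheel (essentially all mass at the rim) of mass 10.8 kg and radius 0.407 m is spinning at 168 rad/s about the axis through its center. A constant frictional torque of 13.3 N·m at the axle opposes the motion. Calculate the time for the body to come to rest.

t ≈ 22.6 s

I = MR² = (10.8)(0.407)² = 1.789 kg·m².
The net torque has magnitude 13.3 N·m, opposing ω.
|α| = τ/I = 13.30/1.789 = 7.434 rad/s² (deceleration).
0 = ω₀ − |α|t ⇒ t = ω₀/|α| = 168/7.434 = 22.60 s.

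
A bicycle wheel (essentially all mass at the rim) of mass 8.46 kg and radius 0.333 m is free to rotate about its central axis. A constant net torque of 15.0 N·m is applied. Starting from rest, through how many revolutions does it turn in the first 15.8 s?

≈ 318 revolutions

I = MR² = (8.46)(0.333)² = 0.9381 kg·m².
α = τ/I = 15.0/0.9381 = 15.99 rad/s².
θ = ½αt² = ½(15.99)(15.8)² = 1996 rad.
Revolutions = θ/(2π) = 317.6.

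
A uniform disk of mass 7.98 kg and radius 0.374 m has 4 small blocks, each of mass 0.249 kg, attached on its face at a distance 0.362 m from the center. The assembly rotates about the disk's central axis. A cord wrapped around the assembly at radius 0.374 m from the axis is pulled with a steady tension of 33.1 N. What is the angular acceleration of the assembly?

α ≈ 18.0 rad/s²

I_disk = ½MR² = ½(7.98)(0.374)² = 0.5581 kg·m².
I_blocks = 4·m·r² = 4(0.249)(0.362)² = 0.1305 kg·m².
Total I = 0.6886 kg·m².
τ = F r = (33.1)(0.374) = 12.38 N·m.
α = τ/I = 12.38/0.6886 = 17.98 rad/s².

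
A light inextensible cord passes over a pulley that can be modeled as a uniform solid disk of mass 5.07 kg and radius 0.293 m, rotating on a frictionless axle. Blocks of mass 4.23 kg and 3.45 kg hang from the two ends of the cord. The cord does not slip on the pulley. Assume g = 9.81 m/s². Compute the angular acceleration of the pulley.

α ≈ 2.56 rad/s²

I = ½MR² = (1/2)(5.07)(0.293)² = 0.2176 kg·m².
Heavier block: m₁g − T₁ = m₁a. Lighter block: T₂ − m₂g = m₂a.
Pulley: (T₁ − T₂)R = Iα = I(a/R), so T₁ − T₂ = (I/R²)a = (1/2)M_p a = 2.535·a.
Adding the three: (m₁ − m₂)g = (m₁ + m₂ + 2.535)a, so a = (4.23 − 3.45)(9.81)/(4.23 + 3.45 + 2.535) = 0.7491 m/s².
α = a/R = 0.7491/0.293 = 2.557 rad/s².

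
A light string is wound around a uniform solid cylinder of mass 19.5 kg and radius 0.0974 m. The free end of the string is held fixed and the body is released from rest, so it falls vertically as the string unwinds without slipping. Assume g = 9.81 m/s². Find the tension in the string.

Translation: Mg − T = Ma. Rotation about the center: TR = Iα with I = ½MR².
With a = αR: T = (I/R²)a = (1/2)M a, so Mg = (1 + 0.5000)Ma.
a = g/(1 + 0.5000) = 9.81/1.500 = 6.540 m/s².
T = 0.5000·M·a = (0.5000)(19.5)(6.540) = 63.77 N.

T ≈ 63.8 N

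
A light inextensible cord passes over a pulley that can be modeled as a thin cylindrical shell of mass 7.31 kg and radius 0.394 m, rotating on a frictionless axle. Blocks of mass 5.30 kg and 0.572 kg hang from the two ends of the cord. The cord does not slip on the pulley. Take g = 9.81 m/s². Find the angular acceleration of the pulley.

α ≈ 8.93 rad/s²

I = MR² = (7.31)(0.394)² = 1.135 kg·m².
Heavier block: m₁g − T₁ = m₁a. Lighter block: T₂ − m₂g = m₂a.
Pulley: (T₁ − T₂)R = Iα = I(a/R), so T₁ − T₂ = (I/R²)a = 1·M_p a = 7.310·a.
Adding the three: (m₁ − m₂)g = (m₁ + m₂ + 7.310)a, so a = (5.30 − 0.572)(9.81)/(5.30 + 0.572 + 7.310) = 3.519 m/s².
α = a/R = 3.519/0.394 = 8.930 rad/s².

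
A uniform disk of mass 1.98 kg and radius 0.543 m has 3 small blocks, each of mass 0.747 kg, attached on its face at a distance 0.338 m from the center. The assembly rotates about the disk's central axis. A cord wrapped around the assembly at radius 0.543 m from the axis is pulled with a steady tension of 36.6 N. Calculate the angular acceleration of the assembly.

α ≈ 36.3 rad/s²

I_disk = ½MR² = ½(1.98)(0.543)² = 0.2919 kg·m².
I_blocks = 3·m·r² = 3(0.747)(0.338)² = 0.2560 kg·m².
Total I = 0.5479 kg·m².
τ = F r = (36.6)(0.543) = 19.87 N·m.
α = τ/I = 19.87/0.5479 = 36.27 rad/s².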